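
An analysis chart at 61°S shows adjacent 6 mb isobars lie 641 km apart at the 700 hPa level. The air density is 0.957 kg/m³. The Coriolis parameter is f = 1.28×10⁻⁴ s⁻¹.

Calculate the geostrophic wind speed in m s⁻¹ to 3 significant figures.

7.64 m s⁻¹

Pressure gradient: |∂P/∂n| = 600 Pa / 641000 m = 9.36×10⁻⁴ Pa/m
Geostrophic balance (pressure-gradient force = Coriolis force):
V_g = (1/(fρ)) |∂P/∂n| = 9.36×10⁻⁴ / (1.28×10⁻⁴ × 0.957) = 7.64 m/s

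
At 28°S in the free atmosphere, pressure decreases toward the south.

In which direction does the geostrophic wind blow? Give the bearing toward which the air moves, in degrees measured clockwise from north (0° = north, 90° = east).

090°

The pressure-gradient force points toward the south (bearing 180°).
Geostrophic balance: in the Southern Hemisphere the Coriolis force deflects motion to the left, so the geostrophic wind blows 90° to the left of the pressure-gradient force (low pressure on the right).
Rotating 180° by 90° counterclockwise gives 090° — the wind blows toward the east.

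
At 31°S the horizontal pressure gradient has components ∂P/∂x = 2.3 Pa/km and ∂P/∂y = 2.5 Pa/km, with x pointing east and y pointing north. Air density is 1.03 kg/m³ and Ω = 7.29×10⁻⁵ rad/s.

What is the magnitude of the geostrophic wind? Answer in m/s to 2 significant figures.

44 m/s

Coriolis parameter at 31°S:
f = 2Ω sin φ = 2 × 7.29×10⁻⁵ × sin 31° = 7.51×10⁻⁵ s⁻¹
In the Southern Hemisphere f is negative: f = −7.51×10⁻⁵ s⁻¹.
Component geostrophic relations (x east, y north):
u_g = −(1/(fρ)) ∂P/∂y,  v_g = (1/(fρ)) ∂P/∂x
u_g = −(2.5×10⁻³)/(−7.51×10⁻⁵ × 1.03) = 32.3 m/s;  v_g = (2.3×10⁻³)/(−7.51×10⁻⁵ × 1.03) = −29.7 m/s
|V_g| = √(u_g² + v_g²) = 43.9 m/s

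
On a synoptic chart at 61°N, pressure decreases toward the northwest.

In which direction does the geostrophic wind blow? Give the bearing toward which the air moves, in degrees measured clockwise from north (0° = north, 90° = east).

045°

The pressure-gradient force points toward the northwest (bearing 315°).
Geostrophic balance: in the Northern Hemisphere the Coriolis force deflects motion to the right, so the geostrophic wind blows 90° to the right of the pressure-gradient force (low pressure on the left).
Rotating 315° by 90° clockwise gives 045° — the wind blows toward the northeast.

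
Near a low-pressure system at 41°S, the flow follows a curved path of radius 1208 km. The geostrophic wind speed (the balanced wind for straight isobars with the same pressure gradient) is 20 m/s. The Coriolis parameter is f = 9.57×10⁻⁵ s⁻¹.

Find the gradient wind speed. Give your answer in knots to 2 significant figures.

Around a low, centrifugal force acts outward with Coriolis, so pressure-gradient force balances both:
(1/ρ)|∂P/∂n| = fV + V²/R  →  V² + fR·V − fR·V_g = 0
With fR = 9.57×10⁻⁵ × 1208×10³ m = 116 m/s:
V = [−fR + √((fR)² + 4 fR V_g)]/2 = [−116 + √(116² + 4×116×20)]/2 = 17.4 m/s
Subgeostrophic (V < V_g = 20 m/s), as expected around a low.
Converting: 17.4 m/s × 1.944 = 34 knots

34 knots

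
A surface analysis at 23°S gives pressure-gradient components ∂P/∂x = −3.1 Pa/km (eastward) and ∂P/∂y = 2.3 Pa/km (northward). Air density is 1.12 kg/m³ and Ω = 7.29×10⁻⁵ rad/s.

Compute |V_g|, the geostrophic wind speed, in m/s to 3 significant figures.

Coriolis parameter at 23°S:
f = 2Ω sin φ = 2 × 7.29×10⁻⁵ × sin 23° = 5.70×10⁻⁵ s⁻¹
In the Southern Hemisphere f is negative: f = −5.70×10⁻⁵ s⁻¹.
Component geostrophic relations (x east, y north):
u_g = −(1/(fρ)) ∂P/∂y,  v_g = (1/(fρ)) ∂P/∂x
u_g = −(2.3×10⁻³)/(−5.70×10⁻⁵ × 1.12) = 36.0 m/s;  v_g = (−3.1×10⁻³)/(−5.70×10⁻⁵ × 1.12) = 48.6 m/s
|V_g| = √(u_g² + v_g²) = 60.5 m/s

60.5 m/s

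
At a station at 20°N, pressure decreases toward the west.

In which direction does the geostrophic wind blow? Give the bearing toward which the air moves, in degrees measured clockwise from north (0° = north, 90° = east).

The pressure-gradient force points toward the west (bearing 270°).
Geostrophic balance: in the Northern Hemisphere the Coriolis force deflects motion to the right, so the geostrophic wind blows 90° to the right of the pressure-gradient force (low pressure on the left).
Rotating 270° by 90° clockwise gives 000° — the wind blows toward the north.

000°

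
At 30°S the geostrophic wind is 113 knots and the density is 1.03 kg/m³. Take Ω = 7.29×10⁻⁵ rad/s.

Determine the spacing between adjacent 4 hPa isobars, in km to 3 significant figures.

Coriolis parameter at 30°S:
f = 2Ω sin φ = 2 × 7.29×10⁻⁵ × sin 30° = 7.29×10⁻⁵ s⁻¹
Wind speed in SI: 113 knots = 58.1 m/s
Geostrophic balance rearranged: |∂P/∂n| = f ρ V_g
|∂P/∂n| = 7.29×10⁻⁵ × 1.03 × 58.1 = 4.36×10⁻³ Pa/m
Isobar spacing: Δn = ΔP/|∂P/∂n| = 400 Pa / 4.36×10⁻³ Pa/m = 91639 m ≈ 91.6 km

91.6 km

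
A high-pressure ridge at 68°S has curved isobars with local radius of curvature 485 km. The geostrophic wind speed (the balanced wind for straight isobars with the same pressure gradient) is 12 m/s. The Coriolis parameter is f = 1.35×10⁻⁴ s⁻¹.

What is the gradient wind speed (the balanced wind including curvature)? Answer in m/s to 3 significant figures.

Around a high, pressure-gradient force acts outward with centrifugal, so Coriolis balances both:
fV = (1/ρ)|∂P/∂n| + V²/R  →  V² − fR·V + fR·V_g = 0
With fR = 1.35×10⁻⁴ × 485×10³ m = 65.5 m/s:
V = [fR − √((fR)² − 4 fR V_g)]/2 = [65.5 − √(65.5² − 4×65.5×12)]/2 = 15.8 m/s
Supergeostrophic (V > V_g = 12 m/s), as expected around a high.

15.8 m/s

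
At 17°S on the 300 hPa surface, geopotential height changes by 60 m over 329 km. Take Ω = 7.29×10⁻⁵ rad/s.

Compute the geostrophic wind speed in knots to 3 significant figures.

Coriolis parameter at 17°S:
f = 2Ω sin φ = 2 × 7.29×10⁻⁵ × sin 17° = 4.26×10⁻⁵ s⁻¹
Height gradient: |∂Z/∂n| = 60 m / 329000 m = 1.82×10⁻⁴
On a pressure surface, geostrophic balance gives V_g = (g/f)|∂Z/∂n|:
V_g = 9.81 × 1.82×10⁻⁴ / 4.26×10⁻⁵ = 42.0 m/s
Converting: 42.0 m/s × 1.944 = 81.6 knots

81.6 knots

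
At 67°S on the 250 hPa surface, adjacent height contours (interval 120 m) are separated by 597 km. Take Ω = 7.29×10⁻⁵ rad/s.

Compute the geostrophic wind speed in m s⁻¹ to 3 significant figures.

Coriolis parameter at 67°S:
f = 2Ω sin φ = 2 × 7.29×10⁻⁵ × sin 67° = 1.34×10⁻⁴ s⁻¹
Height gradient: |∂Z/∂n| = 120 m / 597000 m = 2.01×10⁻⁴
On a pressure surface, geostrophic balance gives V_g = (g/f)|∂Z/∂n|:
V_g = 9.81 × 2.01×10⁻⁴ / 1.34×10⁻⁴ = 14.7 m/s

14.7 m s⁻¹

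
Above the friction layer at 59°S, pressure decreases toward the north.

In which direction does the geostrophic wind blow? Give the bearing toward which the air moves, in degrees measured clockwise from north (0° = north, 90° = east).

The pressure-gradient force points toward the north (bearing 000°).
Geostrophic balance: in the Southern Hemisphere the Coriolis force deflects motion to the left, so the geostrophic wind blows 90° to the left of the pressure-gradient force (low pressure on the right).
Rotating 000° by 90° counterclockwise gives 270° — the wind blows toward the west.

270°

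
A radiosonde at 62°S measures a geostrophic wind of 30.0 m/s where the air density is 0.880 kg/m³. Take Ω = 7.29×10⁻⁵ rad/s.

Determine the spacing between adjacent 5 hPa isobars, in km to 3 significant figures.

147 km

Coriolis parameter at 62°S:
f = 2Ω sin φ = 2 × 7.29×10⁻⁵ × sin 62° = 1.29×10⁻⁴ s⁻¹
Geostrophic balance rearranged: |∂P/∂n| = f ρ V_g
|∂P/∂n| = 1.29×10⁻⁴ × 0.880 × 30.0 = 3.40×10⁻³ Pa/m
Isobar spacing: Δn = ΔP/|∂P/∂n| = 500 Pa / 3.40×10⁻³ Pa/m = 147121 m ≈ 147 km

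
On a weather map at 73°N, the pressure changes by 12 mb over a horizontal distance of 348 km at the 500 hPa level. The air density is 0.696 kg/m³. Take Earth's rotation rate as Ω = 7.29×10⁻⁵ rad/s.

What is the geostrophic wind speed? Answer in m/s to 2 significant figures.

Coriolis parameter at 73°N:
f = 2Ω sin φ = 2 × 7.29×10⁻⁵ × sin 73° = 1.39×10⁻⁴ s⁻¹
Pressure gradient: |∂P/∂n| = 1200 Pa / 348000 m = 3.45×10⁻³ Pa/m
Geostrophic balance (pressure-gradient force = Coriolis force):
V_g = (1/(fρ)) |∂P/∂n| = 3.45×10⁻³ / (1.39×10⁻⁴ × 0.696) = 35.5 m/s

36 m/s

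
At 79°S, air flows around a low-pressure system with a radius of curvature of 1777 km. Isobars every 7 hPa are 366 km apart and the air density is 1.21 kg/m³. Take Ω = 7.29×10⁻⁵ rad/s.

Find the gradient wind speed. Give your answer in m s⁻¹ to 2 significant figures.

11 m s⁻¹

Coriolis parameter at 79°S:
f = 2Ω sin φ = 2 × 7.29×10⁻⁵ × sin 79° = 1.43×10⁻⁴ s⁻¹
Pressure gradient: |∂P/∂n| = 700 Pa / 366000 m = 1.91×10⁻³ Pa/m
Geostrophic speed: V_g = |∂P/∂n|/(fρ) = 1.91×10⁻³/(1.43×10⁻⁴ × 1.21) = 11.0 m/s
Around a low, centrifugal force acts outward with Coriolis, so pressure-gradient force balances both:
(1/ρ)|∂P/∂n| = fV + V²/R  →  V² + fR·V − fR·V_g = 0
With fR = 1.43×10⁻⁴ × 1777×10³ m = 254 m/s:
V = [−fR + √((fR)² + 4 fR V_g)]/2 = [−254 + √(254² + 4×254×11)]/2 = 10.6 m/s
Subgeostrophic (V < V_g = 11 m/s), as expected around a low.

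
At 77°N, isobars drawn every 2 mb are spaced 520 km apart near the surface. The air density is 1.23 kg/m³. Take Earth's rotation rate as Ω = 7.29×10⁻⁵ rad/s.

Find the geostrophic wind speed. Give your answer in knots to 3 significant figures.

4.28 knots

Coriolis parameter at 77°N:
f = 2Ω sin φ = 2 × 7.29×10⁻⁵ × sin 77° = 1.42×10⁻⁴ s⁻¹
Pressure gradient: |∂P/∂n| = 200 Pa / 520000 m = 3.85×10⁻⁴ Pa/m
Geostrophic balance (pressure-gradient force = Coriolis force):
V_g = (1/(fρ)) |∂P/∂n| = 3.85×10⁻⁴ / (1.42×10⁻⁴ × 1.23) = 2.20 m/s
Converting: 2.20 m/s × 1.944 = 4.28 knots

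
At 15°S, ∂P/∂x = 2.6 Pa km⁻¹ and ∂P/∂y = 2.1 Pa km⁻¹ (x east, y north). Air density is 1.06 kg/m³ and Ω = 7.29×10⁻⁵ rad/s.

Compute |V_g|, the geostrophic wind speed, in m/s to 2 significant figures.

Coriolis parameter at 15°S:
f = 2Ω sin φ = 2 × 7.29×10⁻⁵ × sin 15° = 3.77×10⁻⁵ s⁻¹
In the Southern Hemisphere f is negative: f = −3.77×10⁻⁵ s⁻¹.
Component geostrophic relations (x east, y north):
u_g = −(1/(fρ)) ∂P/∂y,  v_g = (1/(fρ)) ∂P/∂x
u_g = −(2.1×10⁻³)/(−3.77×10⁻⁵ × 1.06) = 52.5 m/s;  v_g = (2.6×10⁻³)/(−3.77×10⁻⁵ × 1.06) = −65.0 m/s
|V_g| = √(u_g² + v_g²) = 83.6 m/s

84 m/s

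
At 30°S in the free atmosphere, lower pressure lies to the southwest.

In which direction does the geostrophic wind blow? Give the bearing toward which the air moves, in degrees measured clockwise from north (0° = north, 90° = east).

The pressure-gradient force points toward the southwest (bearing 225°).
Geostrophic balance: in the Southern Hemisphere the Coriolis force deflects motion to the left, so the geostrophic wind blows 90° to the left of the pressure-gradient force (low pressure on the right).
Rotating 225° by 90° counterclockwise gives 135° — the wind blows toward the southeast.

135°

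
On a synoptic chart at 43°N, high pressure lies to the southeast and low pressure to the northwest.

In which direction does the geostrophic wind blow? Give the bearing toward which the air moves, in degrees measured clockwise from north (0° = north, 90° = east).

045°

The pressure-gradient force points toward the northwest (bearing 315°).
Geostrophic balance: in the Northern Hemisphere the Coriolis force deflects motion to the right, so the geostrophic wind blows 90° to the right of the pressure-gradient force (low pressure on the left).
Rotating 315° by 90° clockwise gives 045° — the wind blows toward the northeast.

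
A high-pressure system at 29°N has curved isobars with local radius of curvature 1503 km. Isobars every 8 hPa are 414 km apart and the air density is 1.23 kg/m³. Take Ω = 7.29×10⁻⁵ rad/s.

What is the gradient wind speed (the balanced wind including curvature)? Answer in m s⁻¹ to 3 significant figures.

31.7 m s⁻¹

Coriolis parameter at 29°N:
f = 2Ω sin φ = 2 × 7.29×10⁻⁵ × sin 29° = 7.07×10⁻⁵ s⁻¹
Pressure gradient: |∂P/∂n| = 800 Pa / 414000 m = 1.93×10⁻³ Pa/m
Geostrophic speed: V_g = |∂P/∂n|/(fρ) = 1.93×10⁻³/(7.07×10⁻⁵ × 1.23) = 22.2 m/s
Around a high, pressure-gradient force acts outward with centrifugal, so Coriolis balances both:
fV = (1/ρ)|∂P/∂n| + V²/R  →  V² − fR·V + fR·V_g = 0
With fR = 7.07×10⁻⁵ × 1503×10³ m = 106 m/s:
V = [fR − √((fR)² − 4 fR V_g)]/2 = [106 − √(106² − 4×106×22.2)]/2 = 31.7 m/s
Supergeostrophic (V > V_g = 22.2 m/s), as expected around a high.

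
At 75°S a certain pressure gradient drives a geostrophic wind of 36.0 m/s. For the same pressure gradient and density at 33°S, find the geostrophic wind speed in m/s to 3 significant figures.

With the same pressure gradient and density, V_g ∝ 1/f ∝ 1/sin φ.
V₂ = V₁ · sin φ₁ / sin φ₂ = 36.0 × sin 75° / sin 33°
V₂ = 36.0 × 0.9659/0.5446 = 63.8 m/s

63.8 m/s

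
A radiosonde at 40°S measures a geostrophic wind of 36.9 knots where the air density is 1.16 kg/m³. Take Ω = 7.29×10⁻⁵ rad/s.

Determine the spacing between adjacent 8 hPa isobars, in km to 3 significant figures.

Coriolis parameter at 40°S:
f = 2Ω sin φ = 2 × 7.29×10⁻⁵ × sin 40° = 9.37×10⁻⁵ s⁻¹
Wind speed in SI: 36.9 knots = 19.0 m/s
Geostrophic balance rearranged: |∂P/∂n| = f ρ V_g
|∂P/∂n| = 9.37×10⁻⁵ × 1.16 × 19.0 = 2.06×10⁻³ Pa/m
Isobar spacing: Δn = ΔP/|∂P/∂n| = 800 Pa / 2.06×10⁻³ Pa/m = 387652 m ≈ 388 km

388 km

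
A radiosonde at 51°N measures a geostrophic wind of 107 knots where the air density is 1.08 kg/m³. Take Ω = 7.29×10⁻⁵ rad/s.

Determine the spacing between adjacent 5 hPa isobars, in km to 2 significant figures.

74 km

Coriolis parameter at 51°N:
f = 2Ω sin φ = 2 × 7.29×10⁻⁵ × sin 51° = 1.13×10⁻⁴ s⁻¹
Wind speed in SI: 107 knots = 55.0 m/s
Geostrophic balance rearranged: |∂P/∂n| = f ρ V_g
|∂P/∂n| = 1.13×10⁻⁴ × 1.08 × 55.0 = 6.74×10⁻³ Pa/m
Isobar spacing: Δn = ΔP/|∂P/∂n| = 500 Pa / 6.74×10⁻³ Pa/m = 74227 m ≈ 74 km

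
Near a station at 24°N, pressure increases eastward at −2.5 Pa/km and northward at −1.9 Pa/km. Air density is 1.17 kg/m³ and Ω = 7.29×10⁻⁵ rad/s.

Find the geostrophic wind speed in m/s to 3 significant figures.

Coriolis parameter at 24°N:
f = 2Ω sin φ = 2 × 7.29×10⁻⁵ × sin 24° = 5.93×10⁻⁵ s⁻¹
Component geostrophic relations (x east, y north):
u_g = −(1/(fρ)) ∂P/∂y,  v_g = (1/(fρ)) ∂P/∂x
u_g = −(−1.9×10⁻³)/(5.93×10⁻⁵ × 1.17) = 27.4 m/s;  v_g = (−2.5×10⁻³)/(5.93×10⁻⁵ × 1.17) = −36.0 m/s
|V_g| = √(u_g² + v_g²) = 45.3 m/s

45.3 m/s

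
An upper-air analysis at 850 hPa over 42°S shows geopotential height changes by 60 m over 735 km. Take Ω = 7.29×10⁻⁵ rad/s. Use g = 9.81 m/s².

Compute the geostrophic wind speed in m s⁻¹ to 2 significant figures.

Coriolis parameter at 42°S:
f = 2Ω sin φ = 2 × 7.29×10⁻⁵ × sin 42° = 9.76×10⁻⁵ s⁻¹
Height gradient: |∂Z/∂n| = 60 m / 735000 m = 8.16×10⁻⁵
On a pressure surface, geostrophic balance gives V_g = (g/f)|∂Z/∂n|:
V_g = 9.81 × 8.16×10⁻⁵ / 9.76×10⁻⁵ = 8.21 m/s

8.2 m s⁻¹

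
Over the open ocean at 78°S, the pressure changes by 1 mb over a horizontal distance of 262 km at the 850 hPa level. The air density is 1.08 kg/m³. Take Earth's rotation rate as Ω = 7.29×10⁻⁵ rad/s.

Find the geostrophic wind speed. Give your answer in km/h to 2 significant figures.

Coriolis parameter at 78°S:
f = 2Ω sin φ = 2 × 7.29×10⁻⁵ × sin 78° = 1.43×10⁻⁴ s⁻¹
Pressure gradient: |∂P/∂n| = 100 Pa / 262000 m = 3.82×10⁻⁴ Pa/m
Geostrophic balance (pressure-gradient force = Coriolis force):
V_g = (1/(fρ)) |∂P/∂n| = 3.82×10⁻⁴ / (1.43×10⁻⁴ × 1.08) = 2.48 m/s
Converting: 2.48 m/s × 3.6 = 8.9 km/h

8.9 km/h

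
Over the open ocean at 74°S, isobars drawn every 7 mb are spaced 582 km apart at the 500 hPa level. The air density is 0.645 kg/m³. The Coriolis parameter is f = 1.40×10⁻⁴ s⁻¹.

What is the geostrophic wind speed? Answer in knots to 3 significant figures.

Pressure gradient: |∂P/∂n| = 700 Pa / 582000 m = 1.20×10⁻³ Pa/m
Geostrophic balance (pressure-gradient force = Coriolis force):
V_g = (1/(fρ)) |∂P/∂n| = 1.20×10⁻³ / (1.40×10⁻⁴ × 0.645) = 13.3 m/s
Converting: 13.3 m/s × 1.944 = 25.9 knots

25.9 knots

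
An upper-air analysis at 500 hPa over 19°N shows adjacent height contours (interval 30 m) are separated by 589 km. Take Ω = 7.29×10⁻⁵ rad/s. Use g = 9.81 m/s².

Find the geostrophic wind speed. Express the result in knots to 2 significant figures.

Coriolis parameter at 19°N:
f = 2Ω sin φ = 2 × 7.29×10⁻⁵ × sin 19° = 4.75×10⁻⁵ s⁻¹
Height gradient: |∂Z/∂n| = 30 m / 589000 m = 5.09×10⁻⁵
On a pressure surface, geostrophic balance gives V_g = (g/f)|∂Z/∂n|:
V_g = 9.81 × 5.09×10⁻⁵ / 4.75×10⁻⁵ = 10.5 m/s
Converting: 10.5 m/s × 1.944 = 20 knots

20 knots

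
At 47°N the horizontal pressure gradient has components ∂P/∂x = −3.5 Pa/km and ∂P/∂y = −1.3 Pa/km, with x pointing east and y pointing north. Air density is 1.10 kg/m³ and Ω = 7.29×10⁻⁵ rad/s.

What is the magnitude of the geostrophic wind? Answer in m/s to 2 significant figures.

32 m/s

Coriolis parameter at 47°N:
f = 2Ω sin φ = 2 × 7.29×10⁻⁵ × sin 47° = 1.07×10⁻⁴ s⁻¹
Component geostrophic relations (x east, y north):
u_g = −(1/(fρ)) ∂P/∂y,  v_g = (1/(fρ)) ∂P/∂x
u_g = −(−1.3×10⁻³)/(1.07×10⁻⁴ × 1.10) = 11.1 m/s;  v_g = (−3.5×10⁻³)/(1.07×10⁻⁴ × 1.10) = −29.8 m/s
|V_g| = √(u_g² + v_g²) = 31.8 m/s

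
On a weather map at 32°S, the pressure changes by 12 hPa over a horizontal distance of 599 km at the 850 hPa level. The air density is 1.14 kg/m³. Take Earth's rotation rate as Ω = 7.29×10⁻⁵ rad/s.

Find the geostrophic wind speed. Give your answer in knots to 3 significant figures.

44.2 knots

Coriolis parameter at 32°S:
f = 2Ω sin φ = 2 × 7.29×10⁻⁵ × sin 32° = 7.73×10⁻⁵ s⁻¹
Pressure gradient: |∂P/∂n| = 1200 Pa / 599000 m = 2.00×10⁻³ Pa/m
Geostrophic balance (pressure-gradient force = Coriolis force):
V_g = (1/(fρ)) |∂P/∂n| = 2.00×10⁻³ / (7.73×10⁻⁵ × 1.14) = 22.7 m/s
Converting: 22.7 m/s × 1.944 = 44.2 knots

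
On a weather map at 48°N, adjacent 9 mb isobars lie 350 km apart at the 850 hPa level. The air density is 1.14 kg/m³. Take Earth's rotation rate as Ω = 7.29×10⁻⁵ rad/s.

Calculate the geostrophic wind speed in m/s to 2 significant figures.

Coriolis parameter at 48°N:
f = 2Ω sin φ = 2 × 7.29×10⁻⁵ × sin 48° = 1.08×10⁻⁴ s⁻¹
Pressure gradient: |∂P/∂n| = 900 Pa / 350000 m = 2.57×10⁻³ Pa/m
Geostrophic balance (pressure-gradient force = Coriolis force):
V_g = (1/(fρ)) |∂P/∂n| = 2.57×10⁻³ / (1.08×10⁻⁴ × 1.14) = 20.8 m/s

21 m/s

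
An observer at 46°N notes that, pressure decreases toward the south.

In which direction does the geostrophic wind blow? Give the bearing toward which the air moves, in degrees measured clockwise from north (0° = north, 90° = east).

270°

The pressure-gradient force points toward the south (bearing 180°).
Geostrophic balance: in the Northern Hemisphere the Coriolis force deflects motion to the right, so the geostrophic wind blows 90° to the right of the pressure-gradient force (low pressure on the left).
Rotating 180° by 90° clockwise gives 270° — the wind blows toward the west.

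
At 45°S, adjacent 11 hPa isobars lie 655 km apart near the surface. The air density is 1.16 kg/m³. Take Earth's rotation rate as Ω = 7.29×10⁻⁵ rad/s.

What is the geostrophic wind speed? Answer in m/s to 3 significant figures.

14.0 m/s

Coriolis parameter at 45°S:
f = 2Ω sin φ = 2 × 7.29×10⁻⁵ × sin 45° = 1.03×10⁻⁴ s⁻¹
Pressure gradient: |∂P/∂n| = 1100 Pa / 655000 m = 1.68×10⁻³ Pa/m
Geostrophic balance (pressure-gradient force = Coriolis force):
V_g = (1/(fρ)) |∂P/∂n| = 1.68×10⁻³ / (1.03×10⁻⁴ × 1.16) = 14.0 m/s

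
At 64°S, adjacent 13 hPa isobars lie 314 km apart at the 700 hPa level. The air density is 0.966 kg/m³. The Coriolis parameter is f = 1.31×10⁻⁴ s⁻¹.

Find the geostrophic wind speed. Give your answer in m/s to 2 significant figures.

33 m/s

Pressure gradient: |∂P/∂n| = 1300 Pa / 314000 m = 4.14×10⁻³ Pa/m
Geostrophic balance (pressure-gradient force = Coriolis force):
V_g = (1/(fρ)) |∂P/∂n| = 4.14×10⁻³ / (1.31×10⁻⁴ × 0.966) = 32.7 m/s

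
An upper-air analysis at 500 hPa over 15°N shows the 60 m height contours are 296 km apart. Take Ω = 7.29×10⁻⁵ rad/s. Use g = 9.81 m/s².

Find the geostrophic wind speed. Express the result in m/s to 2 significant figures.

53 m/s

Coriolis parameter at 15°N:
f = 2Ω sin φ = 2 × 7.29×10⁻⁵ × sin 15° = 3.77×10⁻⁵ s⁻¹
Height gradient: |∂Z/∂n| = 60 m / 296000 m = 2.03×10⁻⁴
On a pressure surface, geostrophic balance gives V_g = (g/f)|∂Z/∂n|:
V_g = 9.81 × 2.03×10⁻⁴ / 3.77×10⁻⁵ = 52.7 m/s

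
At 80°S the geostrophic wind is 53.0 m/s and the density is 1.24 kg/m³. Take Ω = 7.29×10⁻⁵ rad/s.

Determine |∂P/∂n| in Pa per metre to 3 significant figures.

Coriolis parameter at 80°S:
f = 2Ω sin φ = 2 × 7.29×10⁻⁵ × sin 80° = 1.44×10⁻⁴ s⁻¹
Geostrophic balance rearranged: |∂P/∂n| = f ρ V_g
|∂P/∂n| = 1.44×10⁻⁴ × 1.24 × 53.0 = 9.44×10⁻³ Pa/m

9.44×10⁻³ Pa/m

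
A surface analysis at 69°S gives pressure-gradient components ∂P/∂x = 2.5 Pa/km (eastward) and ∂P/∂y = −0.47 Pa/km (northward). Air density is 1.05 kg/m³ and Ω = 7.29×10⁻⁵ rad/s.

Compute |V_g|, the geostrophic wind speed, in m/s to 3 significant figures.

Coriolis parameter at 69°S:
f = 2Ω sin φ = 2 × 7.29×10⁻⁵ × sin 69° = 1.36×10⁻⁴ s⁻¹
In the Southern Hemisphere f is negative: f = −1.36×10⁻⁴ s⁻¹.
Component geostrophic relations (x east, y north):
u_g = −(1/(fρ)) ∂P/∂y,  v_g = (1/(fρ)) ∂P/∂x
u_g = −(−0.47×10⁻³)/(−1.36×10⁻⁴ × 1.05) = −3.29 m/s;  v_g = (2.5×10⁻³)/(−1.36×10⁻⁴ × 1.05) = −17.5 m/s
|V_g| = √(u_g² + v_g²) = 17.8 m/s

17.8 m/s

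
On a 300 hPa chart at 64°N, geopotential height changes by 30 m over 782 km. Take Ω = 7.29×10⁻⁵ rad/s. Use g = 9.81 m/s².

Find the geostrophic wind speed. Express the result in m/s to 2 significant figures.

Coriolis parameter at 64°N:
f = 2Ω sin φ = 2 × 7.29×10⁻⁵ × sin 64° = 1.31×10⁻⁴ s⁻¹
Height gradient: |∂Z/∂n| = 30 m / 782000 m = 3.84×10⁻⁵
On a pressure surface, geostrophic balance gives V_g = (g/f)|∂Z/∂n|:
V_g = 9.81 × 3.84×10⁻⁵ / 1.31×10⁻⁴ = 2.87 m/s

2.9 m/s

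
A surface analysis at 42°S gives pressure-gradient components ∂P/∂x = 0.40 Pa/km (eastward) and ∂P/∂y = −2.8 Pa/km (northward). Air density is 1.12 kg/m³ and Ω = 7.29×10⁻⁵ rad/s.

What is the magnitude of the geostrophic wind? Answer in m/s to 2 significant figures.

26 m/s

Coriolis parameter at 42°S:
f = 2Ω sin φ = 2 × 7.29×10⁻⁵ × sin 42° = 9.76×10⁻⁵ s⁻¹
In the Southern Hemisphere f is negative: f = −9.76×10⁻⁵ s⁻¹.
Component geostrophic relations (x east, y north):
u_g = −(1/(fρ)) ∂P/∂y,  v_g = (1/(fρ)) ∂P/∂x
u_g = −(−2.8×10⁻³)/(−9.76×10⁻⁵ × 1.12) = −25.6 m/s;  v_g = (0.40×10⁻³)/(−9.76×10⁻⁵ × 1.12) = −3.66 m/s
|V_g| = √(u_g² + v_g²) = 25.9 m/s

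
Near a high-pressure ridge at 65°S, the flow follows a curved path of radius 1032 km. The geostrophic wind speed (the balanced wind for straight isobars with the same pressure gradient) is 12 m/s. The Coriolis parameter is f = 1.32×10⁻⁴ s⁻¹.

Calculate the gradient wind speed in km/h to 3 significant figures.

Around a high, pressure-gradient force acts outward with centrifugal, so Coriolis balances both:
fV = (1/ρ)|∂P/∂n| + V²/R  →  V² − fR·V + fR·V_g = 0
With fR = 1.32×10⁻⁴ × 1032×10³ m = 136 m/s:
V = [fR − √((fR)² − 4 fR V_g)]/2 = [136 − √(136² − 4×136×12)]/2 = 13.3 m/s
Supergeostrophic (V > V_g = 12 m/s), as expected around a high.
Converting: 13.3 m/s × 3.6 = 47.9 km/h

47.9 km/h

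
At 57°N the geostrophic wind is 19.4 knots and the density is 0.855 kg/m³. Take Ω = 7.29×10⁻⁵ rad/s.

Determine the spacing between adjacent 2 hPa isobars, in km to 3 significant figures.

Coriolis parameter at 57°N:
f = 2Ω sin φ = 2 × 7.29×10⁻⁵ × sin 57° = 1.22×10⁻⁴ s⁻¹
Wind speed in SI: 19.4 knots = 9.98 m/s
Geostrophic balance rearranged: |∂P/∂n| = f ρ V_g
|∂P/∂n| = 1.22×10⁻⁴ × 0.855 × 9.98 = 1.04×10⁻³ Pa/m
Isobar spacing: Δn = ΔP/|∂P/∂n| = 200 Pa / 1.04×10⁻³ Pa/m = 191679 m ≈ 192 km

192 km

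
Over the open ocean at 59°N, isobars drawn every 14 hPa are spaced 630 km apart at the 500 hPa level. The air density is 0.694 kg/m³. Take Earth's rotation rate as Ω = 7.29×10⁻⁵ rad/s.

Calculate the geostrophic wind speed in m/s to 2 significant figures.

Coriolis parameter at 59°N:
f = 2Ω sin φ = 2 × 7.29×10⁻⁵ × sin 59° = 1.25×10⁻⁴ s⁻¹
Pressure gradient: |∂P/∂n| = 1400 Pa / 630000 m = 2.22×10⁻³ Pa/m
Geostrophic balance (pressure-gradient force = Coriolis force):
V_g = (1/(fρ)) |∂P/∂n| = 2.22×10⁻³ / (1.25×10⁻⁴ × 0.694) = 25.6 m/s

26 m/s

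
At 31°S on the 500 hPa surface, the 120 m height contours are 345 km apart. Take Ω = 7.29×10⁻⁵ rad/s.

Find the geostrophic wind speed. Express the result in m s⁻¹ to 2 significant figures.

Coriolis parameter at 31°S:
f = 2Ω sin φ = 2 × 7.29×10⁻⁵ × sin 31° = 7.51×10⁻⁵ s⁻¹
Height gradient: |∂Z/∂n| = 120 m / 345000 m = 3.48×10⁻⁴
On a pressure surface, geostrophic balance gives V_g = (g/f)|∂Z/∂n|:
V_g = 9.81 × 3.48×10⁻⁴ / 7.51×10⁻⁵ = 45.4 m/s

45 m s⁻¹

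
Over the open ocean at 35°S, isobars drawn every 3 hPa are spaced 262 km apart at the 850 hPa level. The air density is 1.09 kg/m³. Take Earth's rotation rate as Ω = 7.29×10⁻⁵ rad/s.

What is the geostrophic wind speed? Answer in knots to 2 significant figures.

Coriolis parameter at 35°S:
f = 2Ω sin φ = 2 × 7.29×10⁻⁵ × sin 35° = 8.36×10⁻⁵ s⁻¹
Pressure gradient: |∂P/∂n| = 300 Pa / 262000 m = 1.15×10⁻³ Pa/m
Geostrophic balance (pressure-gradient force = Coriolis force):
V_g = (1/(fρ)) |∂P/∂n| = 1.15×10⁻³ / (8.36×10⁻⁵ × 1.09) = 12.6 m/s
Converting: 12.6 m/s × 1.944 = 24 knots

24 knots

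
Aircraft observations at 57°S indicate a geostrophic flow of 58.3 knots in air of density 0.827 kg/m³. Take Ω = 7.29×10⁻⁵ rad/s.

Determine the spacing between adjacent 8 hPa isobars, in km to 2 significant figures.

Coriolis parameter at 57°S:
f = 2Ω sin φ = 2 × 7.29×10⁻⁵ × sin 57° = 1.22×10⁻⁴ s⁻¹
Wind speed in SI: 58.3 knots = 30.0 m/s
Geostrophic balance rearranged: |∂P/∂n| = f ρ V_g
|∂P/∂n| = 1.22×10⁻⁴ × 0.827 × 30.0 = 3.03×10⁻³ Pa/m
Isobar spacing: Δn = ΔP/|∂P/∂n| = 800 Pa / 3.03×10⁻³ Pa/m = 263772 m ≈ 260 km

260 km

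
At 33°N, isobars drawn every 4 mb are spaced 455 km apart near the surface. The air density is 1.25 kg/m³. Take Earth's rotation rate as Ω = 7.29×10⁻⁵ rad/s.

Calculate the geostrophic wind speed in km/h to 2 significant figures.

32 km/h

Coriolis parameter at 33°N:
f = 2Ω sin φ = 2 × 7.29×10⁻⁵ × sin 33° = 7.94×10⁻⁵ s⁻¹
Pressure gradient: |∂P/∂n| = 400 Pa / 455000 m = 8.79×10⁻⁴ Pa/m
Geostrophic balance (pressure-gradient force = Coriolis force):
V_g = (1/(fρ)) |∂P/∂n| = 8.79×10⁻⁴ / (7.94×10⁻⁵ × 1.25) = 8.86 m/s
Converting: 8.86 m/s × 3.6 = 32 km/h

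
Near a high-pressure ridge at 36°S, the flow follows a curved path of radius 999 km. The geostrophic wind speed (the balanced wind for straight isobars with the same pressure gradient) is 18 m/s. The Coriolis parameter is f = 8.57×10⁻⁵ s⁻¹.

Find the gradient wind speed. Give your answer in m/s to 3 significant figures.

25.7 m/s

Around a high, pressure-gradient force acts outward with centrifugal, so Coriolis balances both:
fV = (1/ρ)|∂P/∂n| + V²/R  →  V² − fR·V + fR·V_g = 0
With fR = 8.57×10⁻⁵ × 999×10³ m = 85.6 m/s:
V = [fR − √((fR)² − 4 fR V_g)]/2 = [85.6 − √(85.6² − 4×85.6×18)]/2 = 25.7 m/s
Supergeostrophic (V > V_g = 18 m/s), as expected around a high.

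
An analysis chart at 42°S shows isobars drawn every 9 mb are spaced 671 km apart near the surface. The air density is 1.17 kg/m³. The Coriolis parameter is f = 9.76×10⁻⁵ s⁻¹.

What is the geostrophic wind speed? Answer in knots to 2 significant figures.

23 knots

Pressure gradient: |∂P/∂n| = 900 Pa / 671000 m = 1.34×10⁻³ Pa/m
Geostrophic balance (pressure-gradient force = Coriolis force):
V_g = (1/(fρ)) |∂P/∂n| = 1.34×10⁻³ / (9.76×10⁻⁵ × 1.17) = 11.7 m/s
Converting: 11.7 m/s × 1.944 = 23 knots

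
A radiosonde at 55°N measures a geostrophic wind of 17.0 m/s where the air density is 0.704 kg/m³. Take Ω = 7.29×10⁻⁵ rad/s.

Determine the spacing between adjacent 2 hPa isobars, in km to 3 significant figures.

Coriolis parameter at 55°N:
f = 2Ω sin φ = 2 × 7.29×10⁻⁵ × sin 55° = 1.19×10⁻⁴ s⁻¹
Geostrophic balance rearranged: |∂P/∂n| = f ρ V_g
|∂P/∂n| = 1.19×10⁻⁴ × 0.704 × 17.0 = 1.43×10⁻³ Pa/m
Isobar spacing: Δn = ΔP/|∂P/∂n| = 200 Pa / 1.43×10⁻³ Pa/m = 139922 m ≈ 140 km

140 km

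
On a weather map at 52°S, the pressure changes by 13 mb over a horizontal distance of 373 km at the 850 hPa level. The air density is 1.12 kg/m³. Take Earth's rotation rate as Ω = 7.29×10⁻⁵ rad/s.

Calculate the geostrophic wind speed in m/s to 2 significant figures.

Coriolis parameter at 52°S:
f = 2Ω sin φ = 2 × 7.29×10⁻⁵ × sin 52° = 1.15×10⁻⁴ s⁻¹
Pressure gradient: |∂P/∂n| = 1300 Pa / 373000 m = 3.49×10⁻³ Pa/m
Geostrophic balance (pressure-gradient force = Coriolis force):
V_g = (1/(fρ)) |∂P/∂n| = 3.49×10⁻³ / (1.15×10⁻⁴ × 1.12) = 27.1 m/s

27 m/s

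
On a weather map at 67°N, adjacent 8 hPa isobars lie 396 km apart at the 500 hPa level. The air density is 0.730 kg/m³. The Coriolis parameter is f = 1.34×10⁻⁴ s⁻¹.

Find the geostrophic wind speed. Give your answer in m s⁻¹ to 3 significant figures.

20.7 m s⁻¹

Pressure gradient: |∂P/∂n| = 800 Pa / 396000 m = 2.02×10⁻³ Pa/m
Geostrophic balance (pressure-gradient force = Coriolis force):
V_g = (1/(fρ)) |∂P/∂n| = 2.02×10⁻³ / (1.34×10⁻⁴ × 0.730) = 20.7 m/s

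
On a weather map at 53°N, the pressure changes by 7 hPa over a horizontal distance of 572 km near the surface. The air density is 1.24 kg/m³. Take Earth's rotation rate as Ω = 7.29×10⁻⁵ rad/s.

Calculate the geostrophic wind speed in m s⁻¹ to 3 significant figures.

8.48 m s⁻¹

Coriolis parameter at 53°N:
f = 2Ω sin φ = 2 × 7.29×10⁻⁵ × sin 53° = 1.16×10⁻⁴ s⁻¹
Pressure gradient: |∂P/∂n| = 700 Pa / 572000 m = 1.22×10⁻³ Pa/m
Geostrophic balance (pressure-gradient force = Coriolis force):
V_g = (1/(fρ)) |∂P/∂n| = 1.22×10⁻³ / (1.16×10⁻⁴ × 1.24) = 8.48 m/s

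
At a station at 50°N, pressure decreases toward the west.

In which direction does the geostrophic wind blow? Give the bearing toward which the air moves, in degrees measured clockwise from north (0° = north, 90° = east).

000°

The pressure-gradient force points toward the west (bearing 270°).
Geostrophic balance: in the Northern Hemisphere the Coriolis force deflects motion to the right, so the geostrophic wind blows 90° to the right of the pressure-gradient force (low pressure on the left).
Rotating 270° by 90° clockwise gives 000° — the wind blows toward the north.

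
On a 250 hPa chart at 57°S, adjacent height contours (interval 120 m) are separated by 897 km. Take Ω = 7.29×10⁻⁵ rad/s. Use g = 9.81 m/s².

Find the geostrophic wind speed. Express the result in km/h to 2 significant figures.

39 km/h

Coriolis parameter at 57°S:
f = 2Ω sin φ = 2 × 7.29×10⁻⁵ × sin 57° = 1.22×10⁻⁴ s⁻¹
Height gradient: |∂Z/∂n| = 120 m / 897000 m = 1.34×10⁻⁴
On a pressure surface, geostrophic balance gives V_g = (g/f)|∂Z/∂n|:
V_g = 9.81 × 1.34×10⁻⁴ / 1.22×10⁻⁴ = 10.7 m/s
Converting: 10.7 m/s × 3.6 = 39 km/h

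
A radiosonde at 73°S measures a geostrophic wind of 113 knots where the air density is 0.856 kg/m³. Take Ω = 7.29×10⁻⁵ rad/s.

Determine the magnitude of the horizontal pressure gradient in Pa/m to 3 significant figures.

Coriolis parameter at 73°S:
f = 2Ω sin φ = 2 × 7.29×10⁻⁵ × sin 73° = 1.39×10⁻⁴ s⁻¹
Wind speed in SI: 113 knots = 58.1 m/s
Geostrophic balance rearranged: |∂P/∂n| = f ρ V_g
|∂P/∂n| = 1.39×10⁻⁴ × 0.856 × 58.1 = 6.94×10⁻³ Pa/m

6.94×10⁻³ Pa/m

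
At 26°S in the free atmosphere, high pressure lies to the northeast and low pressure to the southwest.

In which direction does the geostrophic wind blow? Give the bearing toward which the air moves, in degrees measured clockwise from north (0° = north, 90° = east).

135°

The pressure-gradient force points toward the southwest (bearing 225°).
Geostrophic balance: in the Southern Hemisphere the Coriolis force deflects motion to the left, so the geostrophic wind blows 90° to the left of the pressure-gradient force (low pressure on the right).
Rotating 225° by 90° counterclockwise gives 135° — the wind blows toward the southeast.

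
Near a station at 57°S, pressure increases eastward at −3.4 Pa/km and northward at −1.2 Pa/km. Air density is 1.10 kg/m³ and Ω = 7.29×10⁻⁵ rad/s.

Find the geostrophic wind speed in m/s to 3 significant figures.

26.8 m/s

Coriolis parameter at 57°S:
f = 2Ω sin φ = 2 × 7.29×10⁻⁵ × sin 57° = 1.22×10⁻⁴ s⁻¹
In the Southern Hemisphere f is negative: f = −1.22×10⁻⁴ s⁻¹.
Component geostrophic relations (x east, y north):
u_g = −(1/(fρ)) ∂P/∂y,  v_g = (1/(fρ)) ∂P/∂x
u_g = −(−1.2×10⁻³)/(−1.22×10⁻⁴ × 1.10) = −8.92 m/s;  v_g = (−3.4×10⁻³)/(−1.22×10⁻⁴ × 1.10) = 25.3 m/s
|V_g| = √(u_g² + v_g²) = 26.8 m/s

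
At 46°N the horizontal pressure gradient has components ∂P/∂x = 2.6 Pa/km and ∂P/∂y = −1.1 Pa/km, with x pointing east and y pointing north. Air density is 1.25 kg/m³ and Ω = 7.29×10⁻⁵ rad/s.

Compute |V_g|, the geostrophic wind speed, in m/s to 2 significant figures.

Coriolis parameter at 46°N:
f = 2Ω sin φ = 2 × 7.29×10⁻⁵ × sin 46° = 1.05×10⁻⁴ s⁻¹
Component geostrophic relations (x east, y north):
u_g = −(1/(fρ)) ∂P/∂y,  v_g = (1/(fρ)) ∂P/∂x
u_g = −(−1.1×10⁻³)/(1.05×10⁻⁴ × 1.25) = 8.39 m/s;  v_g = (2.6×10⁻³)/(1.05×10⁻⁴ × 1.25) = 19.8 m/s
|V_g| = √(u_g² + v_g²) = 21.5 m/s

22 m/s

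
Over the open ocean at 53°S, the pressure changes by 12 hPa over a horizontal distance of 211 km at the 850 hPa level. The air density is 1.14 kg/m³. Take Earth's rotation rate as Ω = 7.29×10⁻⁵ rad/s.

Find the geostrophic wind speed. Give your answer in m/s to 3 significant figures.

Coriolis parameter at 53°S:
f = 2Ω sin φ = 2 × 7.29×10⁻⁵ × sin 53° = 1.16×10⁻⁴ s⁻¹
Pressure gradient: |∂P/∂n| = 1200 Pa / 211000 m = 5.69×10⁻³ Pa/m
Geostrophic balance (pressure-gradient force = Coriolis force):
V_g = (1/(fρ)) |∂P/∂n| = 5.69×10⁻³ / (1.16×10⁻⁴ × 1.14) = 42.8 m/s

42.8 m/s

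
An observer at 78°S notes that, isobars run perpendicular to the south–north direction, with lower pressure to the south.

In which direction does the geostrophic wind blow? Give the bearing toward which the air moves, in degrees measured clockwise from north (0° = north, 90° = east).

The pressure-gradient force points toward the south (bearing 180°).
Geostrophic balance: in the Southern Hemisphere the Coriolis force deflects motion to the left, so the geostrophic wind blows 90° to the left of the pressure-gradient force (low pressure on the right).
Rotating 180° by 90° counterclockwise gives 090° — the wind blows toward the east.

090°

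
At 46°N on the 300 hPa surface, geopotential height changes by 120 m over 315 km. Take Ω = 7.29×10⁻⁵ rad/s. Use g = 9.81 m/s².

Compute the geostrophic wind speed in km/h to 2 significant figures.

130 km/h

Coriolis parameter at 46°N:
f = 2Ω sin φ = 2 × 7.29×10⁻⁵ × sin 46° = 1.05×10⁻⁴ s⁻¹
Height gradient: |∂Z/∂n| = 120 m / 315000 m = 3.81×10⁻⁴
On a pressure surface, geostrophic balance gives V_g = (g/f)|∂Z/∂n|:
V_g = 9.81 × 3.81×10⁻⁴ / 1.05×10⁻⁴ = 35.6 m/s
Converting: 35.6 m/s × 3.6 = 130 km/h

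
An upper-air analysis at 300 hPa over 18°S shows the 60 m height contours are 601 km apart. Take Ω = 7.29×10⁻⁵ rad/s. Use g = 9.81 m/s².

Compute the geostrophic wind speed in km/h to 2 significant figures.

Coriolis parameter at 18°S:
f = 2Ω sin φ = 2 × 7.29×10⁻⁵ × sin 18° = 4.51×10⁻⁵ s⁻¹
Height gradient: |∂Z/∂n| = 60 m / 601000 m = 9.98×10⁻⁵
On a pressure surface, geostrophic balance gives V_g = (g/f)|∂Z/∂n|:
V_g = 9.81 × 9.98×10⁻⁵ / 4.51×10⁻⁵ = 21.7 m/s
Converting: 21.7 m/s × 3.6 = 78 km/h

78 km/h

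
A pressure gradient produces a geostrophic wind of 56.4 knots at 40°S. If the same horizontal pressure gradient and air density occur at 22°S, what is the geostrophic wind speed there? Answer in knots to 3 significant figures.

With the same pressure gradient and density, V_g ∝ 1/f ∝ 1/sin φ.
V₂ = V₁ · sin φ₁ / sin φ₂ = 56.4 × sin 40° / sin 22°
V₂ = 56.4 × 0.6428/0.3746 = 96.8 knots

96.8 knots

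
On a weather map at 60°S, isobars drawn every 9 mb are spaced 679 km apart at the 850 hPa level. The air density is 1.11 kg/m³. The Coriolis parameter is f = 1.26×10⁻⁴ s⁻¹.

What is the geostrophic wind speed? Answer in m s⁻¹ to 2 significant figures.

Pressure gradient: |∂P/∂n| = 900 Pa / 679000 m = 1.33×10⁻³ Pa/m
Geostrophic balance (pressure-gradient force = Coriolis force):
V_g = (1/(fρ)) |∂P/∂n| = 1.33×10⁻³ / (1.26×10⁻⁴ × 1.11) = 9.48 m/s

9.5 m s⁻¹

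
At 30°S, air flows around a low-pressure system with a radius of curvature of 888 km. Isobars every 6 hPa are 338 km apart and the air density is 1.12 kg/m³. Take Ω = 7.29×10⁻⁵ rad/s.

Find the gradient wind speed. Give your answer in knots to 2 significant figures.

Coriolis parameter at 30°S:
f = 2Ω sin φ = 2 × 7.29×10⁻⁵ × sin 30° = 7.29×10⁻⁵ s⁻¹
Pressure gradient: |∂P/∂n| = 600 Pa / 338000 m = 1.78×10⁻³ Pa/m
Geostrophic speed: V_g = |∂P/∂n|/(fρ) = 1.78×10⁻³/(7.29×10⁻⁵ × 1.12) = 21.7 m/s
Around a low, centrifugal force acts outward with Coriolis, so pressure-gradient force balances both:
(1/ρ)|∂P/∂n| = fV + V²/R  →  V² + fR·V − fR·V_g = 0
With fR = 7.29×10⁻⁵ × 888×10³ m = 64.7 m/s:
V = [−fR + √((fR)² + 4 fR V_g)]/2 = [−64.7 + √(64.7² + 4×64.7×21.7)]/2 = 17.2 m/s
Subgeostrophic (V < V_g = 21.7 m/s), as expected around a low.
Converting: 17.2 m/s × 1.944 = 33 knots

33 knots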